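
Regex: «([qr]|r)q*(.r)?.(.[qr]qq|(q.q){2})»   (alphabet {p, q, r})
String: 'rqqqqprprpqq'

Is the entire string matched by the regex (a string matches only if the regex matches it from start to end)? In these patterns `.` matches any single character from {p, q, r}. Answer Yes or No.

No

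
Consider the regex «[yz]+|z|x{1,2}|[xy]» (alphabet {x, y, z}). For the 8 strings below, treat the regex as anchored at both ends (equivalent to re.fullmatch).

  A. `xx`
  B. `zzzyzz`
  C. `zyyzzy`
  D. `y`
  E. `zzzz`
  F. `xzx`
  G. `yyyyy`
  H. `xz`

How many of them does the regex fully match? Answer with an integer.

A → match
B → match
C → match
D → match
E → match
F → no match
G → match
H → no match
Total matched: 6

6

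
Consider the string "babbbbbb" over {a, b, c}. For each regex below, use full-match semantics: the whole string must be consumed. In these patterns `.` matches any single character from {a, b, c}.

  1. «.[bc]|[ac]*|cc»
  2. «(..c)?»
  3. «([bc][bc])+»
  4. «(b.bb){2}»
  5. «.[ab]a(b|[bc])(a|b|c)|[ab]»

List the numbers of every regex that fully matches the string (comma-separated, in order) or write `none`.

4

1 → no match
2 → no match
3 → no match
4 → match
5 → no match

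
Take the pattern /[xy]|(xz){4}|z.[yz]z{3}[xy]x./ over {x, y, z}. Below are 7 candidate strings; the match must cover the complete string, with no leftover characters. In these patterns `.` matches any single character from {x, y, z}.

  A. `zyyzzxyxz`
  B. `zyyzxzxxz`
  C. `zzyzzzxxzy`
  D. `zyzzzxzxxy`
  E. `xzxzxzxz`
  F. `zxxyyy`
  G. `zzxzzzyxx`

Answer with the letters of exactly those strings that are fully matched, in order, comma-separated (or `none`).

A → no match
B → no match
C → no match
D → no match
E → match
F → no match
G → no match

E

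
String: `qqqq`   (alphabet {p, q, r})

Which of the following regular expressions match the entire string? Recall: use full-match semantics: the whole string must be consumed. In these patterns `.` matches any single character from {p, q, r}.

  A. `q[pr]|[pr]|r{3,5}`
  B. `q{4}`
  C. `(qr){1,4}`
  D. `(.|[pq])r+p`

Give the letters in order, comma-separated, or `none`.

A → no match
B → match
C → no match — must start with `qr`
D → no match — must end with `rp`

B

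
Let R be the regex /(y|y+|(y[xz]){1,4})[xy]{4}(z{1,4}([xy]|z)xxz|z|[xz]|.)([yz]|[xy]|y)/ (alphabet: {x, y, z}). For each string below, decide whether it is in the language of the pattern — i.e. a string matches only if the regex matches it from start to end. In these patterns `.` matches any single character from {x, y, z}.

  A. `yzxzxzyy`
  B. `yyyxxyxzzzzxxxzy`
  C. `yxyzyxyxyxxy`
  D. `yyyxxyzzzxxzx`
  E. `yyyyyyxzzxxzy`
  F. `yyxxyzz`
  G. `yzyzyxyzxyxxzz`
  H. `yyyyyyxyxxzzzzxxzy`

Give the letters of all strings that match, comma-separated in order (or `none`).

A → no match
B → match
C → match
D → match
E → match
F → match
G → match
H → match

B, C, D, E, F, G, H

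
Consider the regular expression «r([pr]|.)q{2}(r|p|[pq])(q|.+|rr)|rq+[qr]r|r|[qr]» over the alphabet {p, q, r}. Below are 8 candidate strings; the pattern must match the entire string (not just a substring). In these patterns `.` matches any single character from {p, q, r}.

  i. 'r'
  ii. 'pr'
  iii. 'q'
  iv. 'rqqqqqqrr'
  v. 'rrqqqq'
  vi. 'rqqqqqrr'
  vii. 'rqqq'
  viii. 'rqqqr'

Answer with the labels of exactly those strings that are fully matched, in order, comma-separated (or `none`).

i → match
ii → no match
iii → match
iv → match
v → match
vi → match
vii → no match
viii → match

i, iii, iv, v, vi, viii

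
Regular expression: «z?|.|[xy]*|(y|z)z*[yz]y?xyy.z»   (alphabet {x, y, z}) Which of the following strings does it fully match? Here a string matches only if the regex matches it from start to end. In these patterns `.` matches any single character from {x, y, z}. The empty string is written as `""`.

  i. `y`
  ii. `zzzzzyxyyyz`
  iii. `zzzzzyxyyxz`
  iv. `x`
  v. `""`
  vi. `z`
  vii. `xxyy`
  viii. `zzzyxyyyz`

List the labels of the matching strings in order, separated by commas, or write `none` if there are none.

i → match
ii → match
iii → match
iv → match
v → match
vi → match
vii → match
viii → match

i, ii, iii, iv, v, vi, vii, viii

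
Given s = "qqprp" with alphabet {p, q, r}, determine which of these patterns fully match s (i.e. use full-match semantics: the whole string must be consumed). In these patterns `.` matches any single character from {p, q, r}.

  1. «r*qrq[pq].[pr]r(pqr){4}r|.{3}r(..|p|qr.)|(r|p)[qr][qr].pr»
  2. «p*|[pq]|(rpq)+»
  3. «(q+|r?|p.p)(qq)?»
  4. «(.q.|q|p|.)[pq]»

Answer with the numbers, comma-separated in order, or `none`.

1 → match
2 → no match
3 → no match
4 → no match

1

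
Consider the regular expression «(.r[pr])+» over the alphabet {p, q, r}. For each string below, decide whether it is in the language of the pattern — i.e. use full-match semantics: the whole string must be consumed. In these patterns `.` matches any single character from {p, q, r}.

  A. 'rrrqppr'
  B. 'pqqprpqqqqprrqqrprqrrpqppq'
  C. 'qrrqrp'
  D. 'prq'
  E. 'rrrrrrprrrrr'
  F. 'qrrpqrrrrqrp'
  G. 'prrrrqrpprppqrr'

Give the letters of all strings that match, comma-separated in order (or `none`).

A → no match
B → no match
C → match
D → no match
E → match
F → no match
G → no match

C, E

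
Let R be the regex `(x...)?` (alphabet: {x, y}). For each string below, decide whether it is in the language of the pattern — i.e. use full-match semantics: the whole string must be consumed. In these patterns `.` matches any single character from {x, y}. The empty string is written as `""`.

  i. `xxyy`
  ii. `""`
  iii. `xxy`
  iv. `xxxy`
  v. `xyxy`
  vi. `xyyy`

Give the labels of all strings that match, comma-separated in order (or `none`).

i → match
ii → match
iii → no match
iv → match
v → match
vi → match

i, ii, iv, v, vi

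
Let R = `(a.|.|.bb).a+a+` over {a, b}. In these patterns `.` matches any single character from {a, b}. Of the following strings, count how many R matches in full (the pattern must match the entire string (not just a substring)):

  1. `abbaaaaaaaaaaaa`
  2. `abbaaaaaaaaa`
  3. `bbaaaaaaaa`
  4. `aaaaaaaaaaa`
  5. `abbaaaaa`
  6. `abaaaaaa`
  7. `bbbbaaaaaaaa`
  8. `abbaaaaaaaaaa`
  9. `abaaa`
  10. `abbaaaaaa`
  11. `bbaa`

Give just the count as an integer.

1 → match
2. `abbaaaaaaaaa` → match
3. `bbaaaaaaaa` → match
4. `aaaaaaaaaaa` → match
5. `abbaaaaa` → match
6. `abaaaaaa` → match
7. `bbbbaaaaaaaa` → match
8 → match
9. `abaaa` → match
10. `abbaaaaaa` → match
11. `bbaa` → match
Total matched: 11

11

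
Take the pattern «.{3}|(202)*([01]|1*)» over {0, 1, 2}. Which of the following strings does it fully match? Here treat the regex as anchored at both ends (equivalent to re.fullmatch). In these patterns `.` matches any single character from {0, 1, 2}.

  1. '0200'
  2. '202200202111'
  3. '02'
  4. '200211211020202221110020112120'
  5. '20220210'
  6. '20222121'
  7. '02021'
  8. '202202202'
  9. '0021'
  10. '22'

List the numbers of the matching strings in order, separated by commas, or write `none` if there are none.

8

1 → no match
2 → no match
3 → no match
4 → no match
5 → no match
6 → no match
7 → no match
8 → match
9 → no match
10 → no match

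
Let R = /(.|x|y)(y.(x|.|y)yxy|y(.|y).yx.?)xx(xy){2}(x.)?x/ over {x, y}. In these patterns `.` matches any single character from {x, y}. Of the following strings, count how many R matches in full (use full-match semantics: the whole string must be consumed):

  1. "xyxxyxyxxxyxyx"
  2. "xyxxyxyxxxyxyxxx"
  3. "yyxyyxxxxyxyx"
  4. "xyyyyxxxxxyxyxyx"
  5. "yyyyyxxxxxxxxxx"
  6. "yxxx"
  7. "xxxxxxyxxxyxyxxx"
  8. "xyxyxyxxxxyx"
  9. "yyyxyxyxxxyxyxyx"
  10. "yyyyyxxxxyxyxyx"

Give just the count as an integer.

6

1 → match
2 → match
3 → match
4 → match
5 → no match
6 → no match
7 → no match
8 → no match
9 → match
10 → match
Total matched: 6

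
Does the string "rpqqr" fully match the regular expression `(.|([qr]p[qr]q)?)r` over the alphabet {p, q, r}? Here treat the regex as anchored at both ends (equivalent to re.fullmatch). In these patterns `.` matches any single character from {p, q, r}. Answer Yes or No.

Yes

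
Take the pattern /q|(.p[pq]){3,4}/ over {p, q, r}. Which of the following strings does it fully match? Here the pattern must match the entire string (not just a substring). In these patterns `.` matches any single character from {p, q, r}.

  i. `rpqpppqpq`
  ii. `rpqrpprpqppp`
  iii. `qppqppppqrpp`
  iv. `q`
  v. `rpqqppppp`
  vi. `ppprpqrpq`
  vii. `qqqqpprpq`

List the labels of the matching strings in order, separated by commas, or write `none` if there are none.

i, ii, iii, iv, v, vi

i. `rpqpppqpq` → match
ii. `rpqrpprpqppp` → match
iii. `qppqppppqrpp` → match
iv. `q` → match
v. `rpqqppppp` → match
vi. `ppprpqrpq` → match
vii. `qqqqpprpq` → no match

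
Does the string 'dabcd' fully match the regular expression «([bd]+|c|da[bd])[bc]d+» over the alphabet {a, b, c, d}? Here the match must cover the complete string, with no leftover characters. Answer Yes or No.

Yes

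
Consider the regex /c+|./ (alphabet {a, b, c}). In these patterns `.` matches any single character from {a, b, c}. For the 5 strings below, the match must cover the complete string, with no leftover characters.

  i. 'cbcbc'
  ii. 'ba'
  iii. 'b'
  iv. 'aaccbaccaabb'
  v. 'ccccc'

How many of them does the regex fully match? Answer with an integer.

i → no match
ii → no match
iii → match
iv → no match
v → match
Total matched: 2

2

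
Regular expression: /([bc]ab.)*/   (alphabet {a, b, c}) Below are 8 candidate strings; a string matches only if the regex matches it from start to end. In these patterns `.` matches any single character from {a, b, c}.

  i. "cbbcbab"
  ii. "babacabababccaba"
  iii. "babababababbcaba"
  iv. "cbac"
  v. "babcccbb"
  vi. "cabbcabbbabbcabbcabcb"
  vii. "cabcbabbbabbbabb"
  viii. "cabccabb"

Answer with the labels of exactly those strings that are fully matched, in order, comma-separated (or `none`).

ii, iii, vii, viii

i → no match
ii → match
iii → match
iv → no match
v → no match
vi → no match
vii → match
viii → match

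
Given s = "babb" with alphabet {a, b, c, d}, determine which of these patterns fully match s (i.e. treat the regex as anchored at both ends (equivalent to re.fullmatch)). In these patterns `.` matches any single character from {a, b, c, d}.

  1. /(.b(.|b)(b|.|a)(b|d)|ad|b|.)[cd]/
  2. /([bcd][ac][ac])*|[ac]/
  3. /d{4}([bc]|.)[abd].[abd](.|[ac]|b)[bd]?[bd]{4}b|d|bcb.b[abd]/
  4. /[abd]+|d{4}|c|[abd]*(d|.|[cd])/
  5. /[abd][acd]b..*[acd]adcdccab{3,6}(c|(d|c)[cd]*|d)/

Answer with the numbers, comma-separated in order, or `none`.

4

1 → no match
2 → no match
3 → no match
4 → match
5 → no match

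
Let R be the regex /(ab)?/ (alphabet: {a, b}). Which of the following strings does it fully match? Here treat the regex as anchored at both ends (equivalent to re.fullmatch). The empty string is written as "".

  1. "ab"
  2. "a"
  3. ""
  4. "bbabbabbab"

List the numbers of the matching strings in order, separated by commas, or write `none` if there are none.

1, 3

1. "ab" → match
2. "a" → no match
3. "" → match
4. "bbabbabbab" → no match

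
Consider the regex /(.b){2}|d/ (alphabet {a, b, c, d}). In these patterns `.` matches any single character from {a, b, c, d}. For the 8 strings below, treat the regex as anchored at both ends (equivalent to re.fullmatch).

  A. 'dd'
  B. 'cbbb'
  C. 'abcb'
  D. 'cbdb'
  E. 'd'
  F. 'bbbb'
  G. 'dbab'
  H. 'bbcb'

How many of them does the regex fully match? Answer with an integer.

7

A. 'dd' → no match
B. 'cbbb' → match
C. 'abcb' → match
D. 'cbdb' → match
E. 'd' → match
F. 'bbbb' → match
G. 'dbab' → match
H. 'bbcb' → match
Total matched: 7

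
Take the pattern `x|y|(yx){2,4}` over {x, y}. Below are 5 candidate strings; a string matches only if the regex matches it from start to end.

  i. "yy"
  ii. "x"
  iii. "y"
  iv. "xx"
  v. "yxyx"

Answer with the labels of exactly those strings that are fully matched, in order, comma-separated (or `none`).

i → no match
ii → match
iii → match
iv → no match
v → match

ii, iii, v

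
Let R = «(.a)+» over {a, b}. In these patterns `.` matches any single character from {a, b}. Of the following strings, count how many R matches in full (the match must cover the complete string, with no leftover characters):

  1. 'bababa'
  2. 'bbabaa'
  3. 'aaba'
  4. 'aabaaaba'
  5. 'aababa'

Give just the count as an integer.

4

1 → match
2 → no match
3 → match
4 → match
5 → match
Total matched: 4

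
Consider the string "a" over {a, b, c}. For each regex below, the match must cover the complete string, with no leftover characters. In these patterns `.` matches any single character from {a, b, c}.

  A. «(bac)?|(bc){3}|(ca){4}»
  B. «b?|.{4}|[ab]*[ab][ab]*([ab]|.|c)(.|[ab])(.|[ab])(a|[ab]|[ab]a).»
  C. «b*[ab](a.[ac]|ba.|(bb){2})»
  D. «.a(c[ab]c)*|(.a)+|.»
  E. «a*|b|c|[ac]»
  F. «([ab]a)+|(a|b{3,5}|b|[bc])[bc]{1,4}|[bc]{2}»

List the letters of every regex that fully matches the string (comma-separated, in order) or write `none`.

A → no match
B → no match
C → no match
D → match
E → match
F → no match

D, E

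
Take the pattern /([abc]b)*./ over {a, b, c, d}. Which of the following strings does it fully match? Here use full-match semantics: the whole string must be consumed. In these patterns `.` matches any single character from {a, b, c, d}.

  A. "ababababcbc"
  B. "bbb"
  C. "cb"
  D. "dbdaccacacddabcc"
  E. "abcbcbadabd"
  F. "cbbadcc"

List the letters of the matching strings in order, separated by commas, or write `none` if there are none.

A, B

A → match
B → match
C → no match
D → no match
E → no match
F → no match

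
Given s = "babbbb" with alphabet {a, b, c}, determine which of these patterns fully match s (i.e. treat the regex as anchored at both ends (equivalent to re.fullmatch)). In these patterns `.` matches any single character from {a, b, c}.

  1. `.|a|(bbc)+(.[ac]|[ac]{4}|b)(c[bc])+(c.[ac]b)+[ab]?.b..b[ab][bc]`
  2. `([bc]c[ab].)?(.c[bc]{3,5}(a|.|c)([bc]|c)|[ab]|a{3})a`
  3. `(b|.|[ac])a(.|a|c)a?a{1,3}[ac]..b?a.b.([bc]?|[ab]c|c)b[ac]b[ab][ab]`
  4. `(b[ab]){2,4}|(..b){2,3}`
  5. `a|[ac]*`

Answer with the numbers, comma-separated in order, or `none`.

1 → no match
2 → no match — must end with "a"
3 → no match
4 → match
5 → no match

4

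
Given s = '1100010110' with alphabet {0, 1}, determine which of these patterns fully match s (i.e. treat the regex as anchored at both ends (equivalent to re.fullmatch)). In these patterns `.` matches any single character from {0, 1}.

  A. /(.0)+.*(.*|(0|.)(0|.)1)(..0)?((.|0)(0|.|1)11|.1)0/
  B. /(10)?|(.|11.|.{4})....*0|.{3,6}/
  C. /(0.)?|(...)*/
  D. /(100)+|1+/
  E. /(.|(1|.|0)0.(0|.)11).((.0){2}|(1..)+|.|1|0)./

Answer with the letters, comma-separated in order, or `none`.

A → no match
B → match
C → no match
D → no match
E → no match

B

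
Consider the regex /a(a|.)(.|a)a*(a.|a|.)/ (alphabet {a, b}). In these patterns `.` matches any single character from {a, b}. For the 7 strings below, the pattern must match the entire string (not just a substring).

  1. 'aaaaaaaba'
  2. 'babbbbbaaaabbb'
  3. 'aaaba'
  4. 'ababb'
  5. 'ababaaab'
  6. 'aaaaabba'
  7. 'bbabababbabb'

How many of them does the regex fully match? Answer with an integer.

1 → no match
2 → no match — must start with 'a'
3 → no match
4 → no match
5 → no match
6 → no match
7 → no match — must start with 'a'
Total matched: 0

0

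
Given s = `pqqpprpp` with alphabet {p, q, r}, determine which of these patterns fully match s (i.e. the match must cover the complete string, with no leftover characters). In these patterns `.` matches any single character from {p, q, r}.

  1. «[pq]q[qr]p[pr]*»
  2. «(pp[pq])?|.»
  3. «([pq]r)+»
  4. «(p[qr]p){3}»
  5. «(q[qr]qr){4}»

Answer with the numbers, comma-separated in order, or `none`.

1

1 → match
2 → no match
3 → no match — must end with `r`
4 → no match
5 → no match — must start with `q`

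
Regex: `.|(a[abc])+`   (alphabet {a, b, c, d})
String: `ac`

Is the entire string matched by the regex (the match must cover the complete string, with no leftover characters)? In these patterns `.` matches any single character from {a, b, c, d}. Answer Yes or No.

Yes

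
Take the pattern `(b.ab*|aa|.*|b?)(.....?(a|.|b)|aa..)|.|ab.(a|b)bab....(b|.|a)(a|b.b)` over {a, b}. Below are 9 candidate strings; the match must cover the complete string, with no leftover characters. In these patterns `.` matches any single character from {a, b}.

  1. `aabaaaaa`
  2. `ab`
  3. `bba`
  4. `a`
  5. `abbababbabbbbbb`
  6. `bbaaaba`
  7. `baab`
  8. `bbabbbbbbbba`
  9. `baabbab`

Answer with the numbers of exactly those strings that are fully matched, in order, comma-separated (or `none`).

1, 4, 5, 6, 8, 9

1 → match
2 → no match
3 → no match
4 → match
5 → match
6 → match
7 → no match
8 → match
9 → match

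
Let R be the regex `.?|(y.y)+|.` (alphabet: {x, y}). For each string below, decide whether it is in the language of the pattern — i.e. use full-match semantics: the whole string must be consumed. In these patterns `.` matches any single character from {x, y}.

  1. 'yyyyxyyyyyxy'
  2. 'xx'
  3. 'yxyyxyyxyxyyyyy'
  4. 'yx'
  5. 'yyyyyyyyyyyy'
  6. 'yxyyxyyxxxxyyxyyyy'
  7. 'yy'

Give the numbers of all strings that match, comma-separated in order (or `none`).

1, 5

1 → match
2 → no match
3 → no match
4 → no match
5 → match
6 → no match
7 → no match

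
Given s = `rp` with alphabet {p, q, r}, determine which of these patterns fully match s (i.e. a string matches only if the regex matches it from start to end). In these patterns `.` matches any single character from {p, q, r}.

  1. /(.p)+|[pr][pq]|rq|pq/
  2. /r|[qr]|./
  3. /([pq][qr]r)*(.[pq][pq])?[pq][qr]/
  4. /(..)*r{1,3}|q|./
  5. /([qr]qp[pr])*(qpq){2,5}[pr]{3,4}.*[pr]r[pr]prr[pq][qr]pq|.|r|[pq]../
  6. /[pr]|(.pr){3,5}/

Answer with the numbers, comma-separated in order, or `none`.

1 → match
2 → no match
3 → no match
4 → no match
5 → no match
6 → no match

1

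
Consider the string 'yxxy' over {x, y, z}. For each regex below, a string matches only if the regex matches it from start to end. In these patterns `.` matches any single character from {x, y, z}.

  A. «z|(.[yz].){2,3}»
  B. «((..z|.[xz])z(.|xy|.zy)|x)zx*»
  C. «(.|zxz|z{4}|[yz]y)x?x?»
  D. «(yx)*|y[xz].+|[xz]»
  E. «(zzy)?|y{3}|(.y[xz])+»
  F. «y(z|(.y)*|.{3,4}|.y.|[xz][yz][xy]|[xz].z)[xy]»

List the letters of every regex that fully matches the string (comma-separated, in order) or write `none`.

D

A → no match
B → no match
C → no match
D → match
E → no match
F → no match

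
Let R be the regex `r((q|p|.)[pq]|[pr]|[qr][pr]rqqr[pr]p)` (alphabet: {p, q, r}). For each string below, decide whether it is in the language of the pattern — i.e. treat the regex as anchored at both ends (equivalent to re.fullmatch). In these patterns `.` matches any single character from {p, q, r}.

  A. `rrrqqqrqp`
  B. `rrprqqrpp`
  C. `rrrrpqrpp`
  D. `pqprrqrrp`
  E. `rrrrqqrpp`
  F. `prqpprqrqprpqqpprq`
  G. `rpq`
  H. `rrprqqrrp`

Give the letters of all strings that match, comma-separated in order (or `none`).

A. `rrrqqqrqp` → no match
B. `rrprqqrpp` → match
C. `rrrrpqrpp` → no match
D. `pqprrqrrp` → no match — must start with `r`
E. `rrrrqqrpp` → match
F → no match — must start with `r`
G. `rpq` → match
H. `rrprqqrrp` → match

B, E, G, H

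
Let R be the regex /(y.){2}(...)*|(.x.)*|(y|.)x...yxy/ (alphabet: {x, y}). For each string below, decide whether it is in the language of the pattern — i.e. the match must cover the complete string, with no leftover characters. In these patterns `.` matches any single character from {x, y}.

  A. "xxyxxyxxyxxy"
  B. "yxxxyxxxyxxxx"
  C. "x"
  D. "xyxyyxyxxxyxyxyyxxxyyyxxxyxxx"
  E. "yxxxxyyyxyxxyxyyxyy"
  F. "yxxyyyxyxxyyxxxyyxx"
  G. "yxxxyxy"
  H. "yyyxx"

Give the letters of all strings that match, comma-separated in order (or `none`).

A

A → match
B → no match
C → no match
D → no match
E → no match
F → no match
G → no match
H → no match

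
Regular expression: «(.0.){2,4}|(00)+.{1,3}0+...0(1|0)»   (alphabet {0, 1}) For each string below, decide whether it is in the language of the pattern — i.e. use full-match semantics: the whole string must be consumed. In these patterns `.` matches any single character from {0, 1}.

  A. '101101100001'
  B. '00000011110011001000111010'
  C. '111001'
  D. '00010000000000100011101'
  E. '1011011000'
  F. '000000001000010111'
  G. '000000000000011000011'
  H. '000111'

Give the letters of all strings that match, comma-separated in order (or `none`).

A → match
B → no match
C → no match
D → no match
E → no match
F → no match
G → no match
H → no match

A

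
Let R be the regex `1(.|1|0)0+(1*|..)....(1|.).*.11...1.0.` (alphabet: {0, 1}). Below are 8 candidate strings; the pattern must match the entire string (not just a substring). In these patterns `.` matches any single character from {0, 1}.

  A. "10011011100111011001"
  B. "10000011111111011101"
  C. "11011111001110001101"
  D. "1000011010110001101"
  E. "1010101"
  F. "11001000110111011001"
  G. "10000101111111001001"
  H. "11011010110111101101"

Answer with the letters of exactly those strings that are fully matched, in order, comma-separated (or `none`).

A → match
B → match
C → match
D → match
E → no match
F → match
G → match
H → match

A, B, C, D, F, G, H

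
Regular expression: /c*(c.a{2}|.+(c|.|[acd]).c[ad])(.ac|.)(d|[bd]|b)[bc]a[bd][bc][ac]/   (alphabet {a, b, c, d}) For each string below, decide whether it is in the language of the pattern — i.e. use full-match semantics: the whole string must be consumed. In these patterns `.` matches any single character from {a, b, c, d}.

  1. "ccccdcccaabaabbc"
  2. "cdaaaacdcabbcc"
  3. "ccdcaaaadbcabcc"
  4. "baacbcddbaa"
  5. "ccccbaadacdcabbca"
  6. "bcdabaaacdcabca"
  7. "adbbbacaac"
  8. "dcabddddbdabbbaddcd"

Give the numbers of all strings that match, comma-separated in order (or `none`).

1 → no match
2 → no match
3 → no match
4 → no match
5 → no match
6 → no match
7 → no match
8 → no match

none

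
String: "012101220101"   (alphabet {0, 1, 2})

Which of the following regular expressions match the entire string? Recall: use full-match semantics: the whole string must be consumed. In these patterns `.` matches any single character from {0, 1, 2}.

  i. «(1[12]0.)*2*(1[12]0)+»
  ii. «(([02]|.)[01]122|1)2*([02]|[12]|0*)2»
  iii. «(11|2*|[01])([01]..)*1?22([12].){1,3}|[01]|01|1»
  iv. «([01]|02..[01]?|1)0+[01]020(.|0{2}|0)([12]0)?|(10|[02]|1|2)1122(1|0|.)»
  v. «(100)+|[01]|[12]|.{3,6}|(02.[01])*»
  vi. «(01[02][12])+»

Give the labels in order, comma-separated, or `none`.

i → no match — must end with "0"
ii → no match — must end with "2"
iii → no match
iv → no match
v → no match
vi → match

vi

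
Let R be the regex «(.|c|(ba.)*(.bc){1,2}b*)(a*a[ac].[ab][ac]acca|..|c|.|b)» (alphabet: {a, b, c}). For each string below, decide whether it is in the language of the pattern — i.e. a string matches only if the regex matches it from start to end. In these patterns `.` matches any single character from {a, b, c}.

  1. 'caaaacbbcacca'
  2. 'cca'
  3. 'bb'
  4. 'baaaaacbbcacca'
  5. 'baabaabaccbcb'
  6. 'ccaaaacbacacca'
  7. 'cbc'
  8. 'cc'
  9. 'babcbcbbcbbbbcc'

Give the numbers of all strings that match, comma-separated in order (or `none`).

1, 2, 3, 4, 5, 7, 8, 9

1 → match
2 → match
3 → match
4 → match
5 → match
6 → no match
7 → match
8 → match
9 → match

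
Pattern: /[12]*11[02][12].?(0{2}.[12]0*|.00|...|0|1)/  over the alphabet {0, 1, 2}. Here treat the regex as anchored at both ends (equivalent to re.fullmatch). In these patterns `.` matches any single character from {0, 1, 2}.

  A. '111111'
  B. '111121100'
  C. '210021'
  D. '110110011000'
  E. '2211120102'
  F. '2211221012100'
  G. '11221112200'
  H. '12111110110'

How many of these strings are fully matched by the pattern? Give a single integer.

A. '111111' → no match
B. '111121100' → match
C. '210021' → no match
D. '110110011000' → match
E. '2211120102' → no match
F → no match
G. '11221112200' → match
H. '12111110110' → match
Total matched: 4

4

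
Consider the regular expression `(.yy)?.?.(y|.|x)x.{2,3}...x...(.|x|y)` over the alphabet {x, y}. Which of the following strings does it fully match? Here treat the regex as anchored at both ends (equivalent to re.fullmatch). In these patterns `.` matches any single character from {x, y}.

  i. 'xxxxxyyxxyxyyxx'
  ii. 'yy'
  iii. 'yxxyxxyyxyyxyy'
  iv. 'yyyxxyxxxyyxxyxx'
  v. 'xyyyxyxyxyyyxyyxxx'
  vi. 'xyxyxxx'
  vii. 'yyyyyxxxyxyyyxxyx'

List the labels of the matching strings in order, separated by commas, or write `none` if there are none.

i

i → match
ii → no match
iii → no match
iv → no match
v → no match
vi → no match
vii → no match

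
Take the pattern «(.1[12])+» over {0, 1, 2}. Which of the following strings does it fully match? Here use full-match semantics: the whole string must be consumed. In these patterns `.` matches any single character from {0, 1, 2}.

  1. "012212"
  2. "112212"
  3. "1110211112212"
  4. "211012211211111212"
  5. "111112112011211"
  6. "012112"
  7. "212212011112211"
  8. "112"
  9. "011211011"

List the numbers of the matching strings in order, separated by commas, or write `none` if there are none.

1, 2, 4, 5, 6, 7, 8, 9

1 → match
2 → match
3 → no match
4 → match
5 → match
6 → match
7 → match
8 → match
9 → match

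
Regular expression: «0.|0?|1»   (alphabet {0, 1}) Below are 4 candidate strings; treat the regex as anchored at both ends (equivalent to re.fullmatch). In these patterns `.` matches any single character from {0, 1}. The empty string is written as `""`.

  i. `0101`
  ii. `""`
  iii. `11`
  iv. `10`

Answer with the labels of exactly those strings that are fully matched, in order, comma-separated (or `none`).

i → no match
ii → match
iii → no match
iv → no match

ii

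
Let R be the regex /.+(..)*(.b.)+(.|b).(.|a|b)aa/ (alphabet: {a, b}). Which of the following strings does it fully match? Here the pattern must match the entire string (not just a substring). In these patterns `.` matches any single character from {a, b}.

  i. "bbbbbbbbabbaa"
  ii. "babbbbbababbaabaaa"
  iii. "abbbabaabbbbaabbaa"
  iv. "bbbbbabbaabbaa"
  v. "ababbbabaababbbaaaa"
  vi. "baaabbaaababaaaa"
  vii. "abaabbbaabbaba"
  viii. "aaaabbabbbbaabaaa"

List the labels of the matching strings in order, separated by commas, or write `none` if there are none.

i → match
ii → match
iii → match
iv → match
v → match
vi → match
vii → no match — must end with "aa"
viii → match

i, ii, iii, iv, v, vi, viii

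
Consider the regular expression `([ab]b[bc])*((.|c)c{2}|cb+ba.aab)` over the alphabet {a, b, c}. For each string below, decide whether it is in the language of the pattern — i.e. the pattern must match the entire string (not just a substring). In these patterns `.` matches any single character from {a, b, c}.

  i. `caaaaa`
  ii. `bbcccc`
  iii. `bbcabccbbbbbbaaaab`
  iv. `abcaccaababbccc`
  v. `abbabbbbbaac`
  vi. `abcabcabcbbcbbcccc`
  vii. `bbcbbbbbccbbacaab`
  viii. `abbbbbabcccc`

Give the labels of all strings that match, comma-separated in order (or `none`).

i → no match
ii → match
iii → match
iv → no match
v → no match
vi → match
vii → match
viii → match

ii, iii, vi, vii, viii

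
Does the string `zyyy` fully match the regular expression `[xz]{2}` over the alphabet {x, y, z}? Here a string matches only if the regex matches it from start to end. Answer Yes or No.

No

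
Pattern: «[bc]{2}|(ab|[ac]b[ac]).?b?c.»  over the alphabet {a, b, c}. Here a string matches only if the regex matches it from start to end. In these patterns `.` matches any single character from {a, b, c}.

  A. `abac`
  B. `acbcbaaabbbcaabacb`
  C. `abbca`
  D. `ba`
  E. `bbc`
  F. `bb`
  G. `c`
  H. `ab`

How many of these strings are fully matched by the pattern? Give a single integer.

A → no match
B → no match
C → match
D → no match
E → no match
F → match
G → no match
H → no match
Total matched: 2

2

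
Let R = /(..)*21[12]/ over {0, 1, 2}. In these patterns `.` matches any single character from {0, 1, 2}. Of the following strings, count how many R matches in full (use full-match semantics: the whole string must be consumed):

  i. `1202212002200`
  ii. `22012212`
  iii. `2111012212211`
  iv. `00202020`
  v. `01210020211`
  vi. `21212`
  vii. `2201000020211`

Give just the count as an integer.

i → no match
ii → no match
iii → match
iv → no match
v → match
vi → match
vii → match
Total matched: 4

4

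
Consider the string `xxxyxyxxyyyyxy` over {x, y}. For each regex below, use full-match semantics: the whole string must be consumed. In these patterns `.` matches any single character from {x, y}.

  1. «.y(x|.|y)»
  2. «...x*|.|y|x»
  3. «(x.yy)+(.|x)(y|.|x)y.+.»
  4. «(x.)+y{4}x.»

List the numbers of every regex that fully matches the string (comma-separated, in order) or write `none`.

1 → no match
2 → no match
3 → no match
4 → match

4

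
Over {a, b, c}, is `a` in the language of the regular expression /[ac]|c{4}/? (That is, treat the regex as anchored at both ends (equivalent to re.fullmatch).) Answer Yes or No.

Yes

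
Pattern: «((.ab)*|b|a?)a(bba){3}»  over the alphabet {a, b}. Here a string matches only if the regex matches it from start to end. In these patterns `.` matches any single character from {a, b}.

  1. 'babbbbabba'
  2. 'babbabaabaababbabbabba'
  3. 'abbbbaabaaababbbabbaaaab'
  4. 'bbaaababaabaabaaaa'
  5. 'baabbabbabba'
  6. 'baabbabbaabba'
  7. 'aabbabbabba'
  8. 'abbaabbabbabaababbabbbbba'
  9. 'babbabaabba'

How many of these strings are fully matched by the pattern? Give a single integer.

1. 'babbbbabba' → no match
2 → match
3 → no match — must end with 'bba'
4 → no match — must end with 'bba'
5. 'baabbabbabba' → no match
6 → no match
7. 'aabbabbabba' → match
8 → no match
9. 'babbabaabba' → no match
Total matched: 2

2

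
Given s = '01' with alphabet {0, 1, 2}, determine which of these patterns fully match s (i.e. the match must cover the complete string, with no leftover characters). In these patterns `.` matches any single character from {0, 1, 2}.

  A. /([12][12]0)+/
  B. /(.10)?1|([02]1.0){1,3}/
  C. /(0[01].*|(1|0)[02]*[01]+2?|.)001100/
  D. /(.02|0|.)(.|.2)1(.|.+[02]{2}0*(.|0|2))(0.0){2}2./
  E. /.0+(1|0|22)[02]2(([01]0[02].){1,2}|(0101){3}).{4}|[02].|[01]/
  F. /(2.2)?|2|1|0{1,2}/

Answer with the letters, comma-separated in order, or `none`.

A → no match — must end with '0'
B → no match
C → no match — must end with '001100'
D → no match
E → match
F → no match

E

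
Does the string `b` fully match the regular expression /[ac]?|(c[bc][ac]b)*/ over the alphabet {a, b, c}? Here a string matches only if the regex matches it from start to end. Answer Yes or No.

No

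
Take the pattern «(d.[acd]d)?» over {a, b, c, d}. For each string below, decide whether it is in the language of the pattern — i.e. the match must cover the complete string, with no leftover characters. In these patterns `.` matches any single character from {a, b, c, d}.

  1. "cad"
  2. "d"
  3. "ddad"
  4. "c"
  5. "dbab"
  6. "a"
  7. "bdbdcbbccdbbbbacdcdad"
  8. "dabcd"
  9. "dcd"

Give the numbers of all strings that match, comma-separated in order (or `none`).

1. "cad" → no match
2. "d" → no match
3. "ddad" → match
4. "c" → no match
5. "dbab" → no match
6. "a" → no match
7 → no match
8. "dabcd" → no match
9. "dcd" → no match

3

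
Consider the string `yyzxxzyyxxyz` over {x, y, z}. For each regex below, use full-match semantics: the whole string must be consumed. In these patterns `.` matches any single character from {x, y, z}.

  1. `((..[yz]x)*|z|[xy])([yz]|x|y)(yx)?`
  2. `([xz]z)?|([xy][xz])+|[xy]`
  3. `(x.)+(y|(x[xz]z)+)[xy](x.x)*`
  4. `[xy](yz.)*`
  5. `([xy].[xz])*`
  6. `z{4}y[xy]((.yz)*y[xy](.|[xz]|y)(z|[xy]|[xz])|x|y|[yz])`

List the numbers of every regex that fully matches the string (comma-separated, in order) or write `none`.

5

1 → no match
2 → no match
3 → no match — must start with `x`
4 → no match
5 → match
6 → no match — must start with `z`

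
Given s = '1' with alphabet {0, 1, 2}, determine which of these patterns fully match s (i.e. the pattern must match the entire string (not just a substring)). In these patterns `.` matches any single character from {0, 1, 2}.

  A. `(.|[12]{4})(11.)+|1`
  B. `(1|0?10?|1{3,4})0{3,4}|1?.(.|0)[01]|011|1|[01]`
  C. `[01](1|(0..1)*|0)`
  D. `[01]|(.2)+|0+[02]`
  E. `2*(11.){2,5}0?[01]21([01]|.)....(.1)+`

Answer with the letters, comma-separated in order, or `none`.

A, B, C, D

A → match
B → match
C → match
D → match
E → no match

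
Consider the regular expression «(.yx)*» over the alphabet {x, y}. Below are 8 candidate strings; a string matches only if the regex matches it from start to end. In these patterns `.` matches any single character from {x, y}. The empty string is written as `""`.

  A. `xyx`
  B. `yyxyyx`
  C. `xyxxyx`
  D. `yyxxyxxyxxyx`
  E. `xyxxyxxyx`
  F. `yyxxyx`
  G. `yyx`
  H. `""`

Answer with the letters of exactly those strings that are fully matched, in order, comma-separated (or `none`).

A. `xyx` → match
B. `yyxyyx` → match
C. `xyxxyx` → match
D. `yyxxyxxyxxyx` → match
E. `xyxxyxxyx` → match
F. `yyxxyx` → match
G. `yyx` → match
H. `""` → match

A, B, C, D, E, F, G, H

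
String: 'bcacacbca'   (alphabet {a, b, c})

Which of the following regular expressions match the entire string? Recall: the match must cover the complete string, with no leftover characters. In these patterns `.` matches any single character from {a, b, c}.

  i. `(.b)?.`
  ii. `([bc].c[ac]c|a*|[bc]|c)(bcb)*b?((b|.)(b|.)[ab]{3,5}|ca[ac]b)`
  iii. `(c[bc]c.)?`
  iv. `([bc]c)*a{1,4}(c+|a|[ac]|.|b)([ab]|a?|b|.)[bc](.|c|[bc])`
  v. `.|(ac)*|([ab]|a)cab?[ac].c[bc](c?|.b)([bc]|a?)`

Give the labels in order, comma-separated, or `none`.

i → no match
ii → no match
iii → no match
iv → no match
v → match

v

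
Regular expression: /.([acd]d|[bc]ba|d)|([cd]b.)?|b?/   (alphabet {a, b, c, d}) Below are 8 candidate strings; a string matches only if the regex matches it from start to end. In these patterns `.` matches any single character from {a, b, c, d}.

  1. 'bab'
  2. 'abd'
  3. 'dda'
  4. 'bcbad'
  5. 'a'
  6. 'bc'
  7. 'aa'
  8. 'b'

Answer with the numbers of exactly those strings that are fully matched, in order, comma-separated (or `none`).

1. 'bab' → no match
2. 'abd' → no match
3. 'dda' → no match
4. 'bcbad' → no match
5. 'a' → no match
6. 'bc' → no match
7. 'aa' → no match
8. 'b' → match

8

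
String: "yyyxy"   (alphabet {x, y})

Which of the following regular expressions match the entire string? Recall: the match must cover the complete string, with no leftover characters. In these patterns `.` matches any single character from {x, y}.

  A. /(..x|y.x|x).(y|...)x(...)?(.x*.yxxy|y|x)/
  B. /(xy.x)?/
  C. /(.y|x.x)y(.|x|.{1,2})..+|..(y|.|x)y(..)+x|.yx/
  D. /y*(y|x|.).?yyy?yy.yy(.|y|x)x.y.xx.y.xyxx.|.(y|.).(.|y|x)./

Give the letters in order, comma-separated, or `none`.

D

A → no match
B → no match
C → no match
D → match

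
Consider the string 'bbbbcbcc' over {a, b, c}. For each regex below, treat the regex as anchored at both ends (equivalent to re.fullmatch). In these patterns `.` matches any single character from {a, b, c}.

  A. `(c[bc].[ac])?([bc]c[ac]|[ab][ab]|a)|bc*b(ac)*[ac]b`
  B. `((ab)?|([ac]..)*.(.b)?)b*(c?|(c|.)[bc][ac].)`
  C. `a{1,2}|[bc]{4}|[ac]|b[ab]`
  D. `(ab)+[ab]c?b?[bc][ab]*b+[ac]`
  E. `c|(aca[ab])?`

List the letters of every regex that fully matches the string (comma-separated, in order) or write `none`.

A → no match
B → match
C → no match
D → no match — must start with 'ab'
E → no match

B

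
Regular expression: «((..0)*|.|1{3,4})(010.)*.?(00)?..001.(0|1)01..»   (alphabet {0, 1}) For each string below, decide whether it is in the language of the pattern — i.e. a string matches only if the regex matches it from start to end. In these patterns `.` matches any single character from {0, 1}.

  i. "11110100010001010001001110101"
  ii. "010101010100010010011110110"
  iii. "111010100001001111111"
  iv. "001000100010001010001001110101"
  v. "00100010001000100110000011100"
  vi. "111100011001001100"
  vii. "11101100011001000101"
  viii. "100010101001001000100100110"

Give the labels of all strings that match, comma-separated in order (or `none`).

i → match
ii → no match
iii → no match
iv → match
v → no match
vi → no match
vii → no match
viii → no match

i, iv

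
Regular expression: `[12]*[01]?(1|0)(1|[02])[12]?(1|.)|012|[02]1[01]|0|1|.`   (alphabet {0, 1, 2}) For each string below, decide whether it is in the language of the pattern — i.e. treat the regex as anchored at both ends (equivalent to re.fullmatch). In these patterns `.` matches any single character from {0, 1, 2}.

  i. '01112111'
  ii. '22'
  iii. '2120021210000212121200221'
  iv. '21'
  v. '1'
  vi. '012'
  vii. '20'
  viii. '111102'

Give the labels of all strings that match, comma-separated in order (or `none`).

i → no match
ii → no match
iii → no match
iv → no match
v → match
vi → match
vii → no match
viii → match

v, vi, viii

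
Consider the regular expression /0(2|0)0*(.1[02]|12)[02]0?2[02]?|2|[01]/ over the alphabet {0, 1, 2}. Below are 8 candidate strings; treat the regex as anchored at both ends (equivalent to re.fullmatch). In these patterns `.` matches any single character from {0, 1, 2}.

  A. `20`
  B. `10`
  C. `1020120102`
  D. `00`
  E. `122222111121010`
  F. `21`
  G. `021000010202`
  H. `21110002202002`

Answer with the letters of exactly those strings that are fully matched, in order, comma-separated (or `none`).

A → no match
B → no match
C → no match
D → no match
E → no match
F → no match
G → no match
H → no match

none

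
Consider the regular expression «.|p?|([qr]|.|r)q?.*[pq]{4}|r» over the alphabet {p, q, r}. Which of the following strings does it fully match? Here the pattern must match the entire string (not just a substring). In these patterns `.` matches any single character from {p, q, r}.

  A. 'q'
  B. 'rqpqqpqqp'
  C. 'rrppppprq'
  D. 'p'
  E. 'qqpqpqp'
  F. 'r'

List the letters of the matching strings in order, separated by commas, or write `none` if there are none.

A, B, D, E, F

A → match
B → match
C → no match
D → match
E → match
F → match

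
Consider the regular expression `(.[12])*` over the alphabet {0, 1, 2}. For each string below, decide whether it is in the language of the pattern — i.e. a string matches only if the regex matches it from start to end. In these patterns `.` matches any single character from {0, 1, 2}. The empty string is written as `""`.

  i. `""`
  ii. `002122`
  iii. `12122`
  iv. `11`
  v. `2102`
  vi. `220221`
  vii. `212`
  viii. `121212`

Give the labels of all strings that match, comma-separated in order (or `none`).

i, iv, v, vi, viii

i → match
ii → no match
iii → no match
iv → match
v → match
vi → match
vii → no match
viii → match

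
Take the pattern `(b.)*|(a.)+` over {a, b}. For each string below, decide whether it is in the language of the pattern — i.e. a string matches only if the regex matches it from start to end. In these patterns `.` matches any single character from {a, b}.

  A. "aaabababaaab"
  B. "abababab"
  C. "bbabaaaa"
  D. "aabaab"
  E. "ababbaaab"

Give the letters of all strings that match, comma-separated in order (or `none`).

A. "aaabababaaab" → match
B. "abababab" → match
C. "bbabaaaa" → no match
D. "aabaab" → no match
E. "ababbaaab" → no match

A, B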